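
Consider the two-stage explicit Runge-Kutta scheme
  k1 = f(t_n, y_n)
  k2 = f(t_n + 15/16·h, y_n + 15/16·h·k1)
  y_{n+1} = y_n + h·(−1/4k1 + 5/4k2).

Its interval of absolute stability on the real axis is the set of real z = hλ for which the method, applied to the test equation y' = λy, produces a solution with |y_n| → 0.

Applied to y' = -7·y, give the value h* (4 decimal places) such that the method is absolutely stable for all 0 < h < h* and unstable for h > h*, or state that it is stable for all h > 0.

On y'=λy, z=hλ:
  k1=λy_n ⇒ h·k1=z·y_n;  k2=λ(1+15/16z)y_n ⇒ h·k2=z(1+15/16z)y_n
  y_{n+1}/y_n = 1 − 1/4z + 5/4z(1+15/16z) = 1 + z + 75/64z²
  so R(z) = 1 + z + 75/64z².

Boundary: |R(x)|=1, x<0.
x=-1.09: |R|=1.3023
R=1: x+75/64x²=0 ⇒ x=−64/75=-0.8533; min R=1−1/(4·75/64)=0.7867>−1
Confirm numerically:
  x=-0.615: |R|=0.82823 <1
  x=-0.590: |R|=0.81793 <1
  x=-0.431: |R|=0.78669 <1
  x=-1.399: |R|=1.89459 >1
  x=-1.341: |R|=1.76636 >1
  x=-1.030: |R|=1.21324 >1
So |R|<1 on (-0.8533, 0).

(-0.8533,0); λ=-7 ⇒ h* = (64/75)/7 = 0.1219.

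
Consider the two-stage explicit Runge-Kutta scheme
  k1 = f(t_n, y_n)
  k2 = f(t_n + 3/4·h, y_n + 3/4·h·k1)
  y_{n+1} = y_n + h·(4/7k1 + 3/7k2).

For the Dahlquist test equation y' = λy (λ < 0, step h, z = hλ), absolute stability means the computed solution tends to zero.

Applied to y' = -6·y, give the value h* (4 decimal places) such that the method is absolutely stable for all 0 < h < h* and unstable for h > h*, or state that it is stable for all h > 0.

With y'=λy (z=hλ):
  k1=λy_n ⇒ h·k1=z·y_n;  k2=λ(1+3/4z)y_n ⇒ h·k2=z(1+3/4z)y_n
  y_{n+1}/y_n = 1 + 4/7z + 3/7z(1+3/4z) = 1 + z + 9/28z²
  ⇒ R(z) = 1 + z + 9/28z².

Need |R(x)|<1, x<0.
x=-0.93: |R|=0.3480
R=1: x+9/28x²=0 ⇒ x=−28/9=-3.1111; min R=1−1/(4·9/28)=0.2222>−1
Confirm numerically:
  x=-3.077: |R|=0.96626 <1
  x=-2.582: |R|=0.56088 <1
  x=-1.943: |R|=0.27047 <1
  x=-1.392: |R|=0.23082 <1
  x=-3.209: |R|=1.10097 >1
  x=-3.164: |R|=1.05379 >1
So |R|<1 on (-3.1111, 0).

(-3.1111,0); λ=-6 ⇒ h* = (28/9)/6 = 0.5185.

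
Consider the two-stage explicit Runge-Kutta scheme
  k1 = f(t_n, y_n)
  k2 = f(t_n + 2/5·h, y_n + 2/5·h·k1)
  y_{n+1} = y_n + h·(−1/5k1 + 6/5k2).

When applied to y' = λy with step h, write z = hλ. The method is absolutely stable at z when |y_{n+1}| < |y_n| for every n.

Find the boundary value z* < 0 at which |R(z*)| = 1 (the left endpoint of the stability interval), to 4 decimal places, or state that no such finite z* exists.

With y'=λy (z=hλ):
  k1=λy_n ⇒ h·k1=z·y_n;  k2=λ(1+2/5z)y_n ⇒ h·k2=z(1+2/5z)y_n
  y_{n+1}/y_n = 1 − 1/5z + 6/5z(1+2/5z) = 1 + z + 12/25z²
  Hence R(z) = 1 + z + 12/25z².

Solve |R(x)|<1 on ℝ⁻.
x=-0.57: |R|=0.5860
R=1: x+12/25x²=0 ⇒ x=−25/12=-2.0833; min R=1−1/(4·12/25)=0.4792>−1
Confirm numerically:
  x=-1.986: |R|=0.90721 <1
  x=-1.346: |R|=0.52362 <1
  x=-1.345: |R|=0.52333 <1
  x=-0.883: |R|=0.49125 <1
  x=-2.648: |R|=1.71771 >1
  x=-2.232: |R|=1.15928 >1
Stable set (-2.0833, 0).

left endpoint -2.0833.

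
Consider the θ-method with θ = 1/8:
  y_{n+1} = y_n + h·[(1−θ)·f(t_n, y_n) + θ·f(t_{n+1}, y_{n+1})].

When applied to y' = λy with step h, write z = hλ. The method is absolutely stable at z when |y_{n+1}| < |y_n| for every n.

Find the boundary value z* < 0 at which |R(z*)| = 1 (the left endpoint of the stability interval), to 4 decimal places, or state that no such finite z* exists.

Test eqn y'=λy, z=hλ:
  y_{n+1} = y_n + z·[7/8·y_n + 1/8·y_{n+1}] ⇒ (1 − 1/8z)y_{n+1} = (1 + 7/8z)y_n
  Hence R(z) = (1 + 7/8z)/(1 − 1/8z).

Need |R(x)|<1, x<0.
x=-1.36: |R|=0.1624
R=−1: 1+7/8x = −1+1/8x ⇒ -3/4x=2 ⇒ x=2/(-3/4)=-2.6667
Confirm numerically:
  x=-2.292: |R|=0.78158 <1
  x=-1.731: |R|=0.42308 <1
  x=-1.689: |R|=0.39457 <1
  x=-1.477: |R|=0.24681 <1
  x=-3.202: |R|=1.28673 >1
  x=-3.181: |R|=1.27600 >1
  x=-2.950: |R|=1.15525 >1
Stable set (-2.6667, 0).

z* = -2.6667.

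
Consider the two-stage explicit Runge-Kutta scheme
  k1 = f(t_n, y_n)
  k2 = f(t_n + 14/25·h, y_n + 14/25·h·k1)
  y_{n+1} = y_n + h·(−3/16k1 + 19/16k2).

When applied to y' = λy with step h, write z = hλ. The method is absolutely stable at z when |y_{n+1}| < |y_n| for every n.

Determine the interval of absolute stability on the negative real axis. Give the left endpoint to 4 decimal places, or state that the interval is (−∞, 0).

On y'=λy, z=hλ:
  k1=λy_n ⇒ h·k1=z·y_n;  k2=λ(1+14/25z)y_n ⇒ h·k2=z(1+14/25z)y_n
  y_{n+1}/y_n = 1 − 3/16z + 19/16z(1+14/25z) = 1 + z + 133/200z²
  so R(z) = 1 + z + 133/200z².

Solve |R(x)|<1 on ℝ⁻.
x=-0.94: |R|=0.6476
R=1: x+133/200x²=0 ⇒ x=−200/133=-1.5038; min R=1−1/(4·133/200)=0.6241>−1
Confirm numerically:
  x=-1.296: |R|=0.82094 <1
  x=-0.964: |R|=0.65398 <1
  x=-0.782: |R|=0.62466 <1
  x=-2.103: |R|=1.83803 >1
  x=-1.737: |R|=1.26942 >1
So |R|<1 on (-1.5038, 0).

(-1.5038, 0).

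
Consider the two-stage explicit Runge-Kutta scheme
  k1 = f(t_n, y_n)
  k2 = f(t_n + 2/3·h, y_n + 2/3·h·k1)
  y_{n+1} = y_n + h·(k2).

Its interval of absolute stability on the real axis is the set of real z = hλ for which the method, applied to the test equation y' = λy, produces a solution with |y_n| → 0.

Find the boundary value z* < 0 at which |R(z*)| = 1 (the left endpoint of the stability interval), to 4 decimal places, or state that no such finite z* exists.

z* = -1.5000.

With y'=λy (z=hλ):
  k1=λy_n ⇒ h·k1=z·y_n;  k2=λ(1+2/3z)y_n ⇒ h·k2=z(1+2/3z)y_n
  y_{n+1}/y_n = 1 + z(1+2/3z) = 1 + z + 2/3z²
  ⇒ R(z) = 1 + z + 2/3z².

Need |R(x)|<1, x<0.
x=-0.8: |R|=0.6267
R=1: x+2/3x²=0 ⇒ x=−3/2=-1.5000; min R=1−1/(4·2/3)=0.6250>−1
Confirm numerically:
  x=-1.451: |R|=0.95260 <1
  x=-1.007: |R|=0.66903 <1
  x=-0.608: |R|=0.63844 <1
  x=-1.908: |R|=1.51898 >1
  x=-1.800: |R|=1.36000 >1
  x=-1.545: |R|=1.04635 >1
So |R|<1 on (-1.5000, 0).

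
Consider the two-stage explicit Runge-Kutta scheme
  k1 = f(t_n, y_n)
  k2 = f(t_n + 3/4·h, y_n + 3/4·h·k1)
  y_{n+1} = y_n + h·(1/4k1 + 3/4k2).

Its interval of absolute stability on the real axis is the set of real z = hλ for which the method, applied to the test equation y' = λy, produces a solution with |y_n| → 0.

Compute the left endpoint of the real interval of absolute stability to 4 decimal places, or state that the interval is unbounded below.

With y'=λy (z=hλ):
  k1=λy_n ⇒ h·k1=z·y_n;  k2=λ(1+3/4z)y_n ⇒ h·k2=z(1+3/4z)y_n
  y_{n+1}/y_n = 1 + 1/4z + 3/4z(1+3/4z) = 1 + z + 9/16z²
  R(z) = 1 + z + 9/16z².

Find x<0 with |R(x)|<1.
x=-0.53: |R|=0.6280
R=1: x+9/16x²=0 ⇒ x=−16/9=-1.7778; min R=1−1/(4·9/16)=0.5556>−1
Confirm numerically:
  x=-1.581: |R|=0.82500 <1
  x=-1.540: |R|=0.79402 <1
  x=-1.404: |R|=0.70481 <1
  x=-1.346: |R|=0.67309 <1
  x=-2.075: |R|=1.34691 >1
  x=-1.848: |R|=1.07300 >1
So |R|<1 on (-1.7778, 0).

left endpoint -1.7778.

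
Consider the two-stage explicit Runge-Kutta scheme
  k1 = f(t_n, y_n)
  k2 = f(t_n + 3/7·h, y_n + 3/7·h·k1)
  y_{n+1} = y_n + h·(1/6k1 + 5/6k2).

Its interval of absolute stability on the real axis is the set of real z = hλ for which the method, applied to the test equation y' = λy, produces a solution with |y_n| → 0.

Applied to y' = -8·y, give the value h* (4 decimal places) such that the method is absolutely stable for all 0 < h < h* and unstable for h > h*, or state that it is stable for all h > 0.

Set f=λy, z=hλ:
  k1=λy_n ⇒ h·k1=z·y_n;  k2=λ(1+3/7z)y_n ⇒ h·k2=z(1+3/7z)y_n
  y_{n+1}/y_n = 1 + 1/6z + 5/6z(1+3/7z) = 1 + z + 5/14z²
  ⇒ R(z) = 1 + z + 5/14z².

Need |R(x)|<1, x<0.
x=-0.57: |R|=0.5460
R=1: x+5/14x²=0 ⇒ x=−14/5=-2.8000; min R=1−1/(4·5/14)=0.3000>−1
Confirm numerically:
  x=-1.812: |R|=0.36062 <1
  x=-1.312: |R|=0.30277 <1
  x=-1.162: |R|=0.32023 <1
  x=-1.140: |R|=0.32414 <1
  x=-3.344: |R|=1.64969 >1
  x=-3.297: |R|=1.58522 >1
  x=-2.868: |R|=1.06965 >1
Interval (-2.8000, 0).

(-2.8000,0); λ=-8 ⇒ h* = (14/5)/8 = 0.3500.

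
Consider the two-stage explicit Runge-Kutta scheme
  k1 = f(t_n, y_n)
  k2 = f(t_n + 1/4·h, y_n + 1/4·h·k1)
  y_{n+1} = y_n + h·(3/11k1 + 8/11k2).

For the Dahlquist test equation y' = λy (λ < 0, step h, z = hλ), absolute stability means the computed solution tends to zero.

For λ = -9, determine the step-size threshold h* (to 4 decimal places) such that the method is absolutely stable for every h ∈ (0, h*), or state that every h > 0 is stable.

Test eqn y'=λy, z=hλ:
  k1=λy_n ⇒ h·k1=z·y_n;  k2=λ(1+1/4z)y_n ⇒ h·k2=z(1+1/4z)y_n
  y_{n+1}/y_n = 1 + 3/11z + 8/11z(1+1/4z) = 1 + z + 2/11z²
  ⇒ R(z) = 1 + z + 2/11z².

Boundary: |R(x)|=1, x<0.
x=-1.02: |R|=0.1692
R=1: x+2/11x²=0 ⇒ x=−11/2=-5.5000; min R=1−1/(4·2/11)=-0.3750>−1
Confirm numerically:
  x=-4.749: |R|=0.35155 <1
  x=-3.508: |R|=0.27053 <1
  x=-2.265: |R|=0.33223 <1
  x=-6.076: |R|=1.63632 >1
  x=-5.578: |R|=1.07911 >1
  x=-5.548: |R|=1.04842 >1
Stable set (-5.5000, 0).

(-5.5000,0); λ=-9 ⇒ h* = (11/2)/9 = 0.6111.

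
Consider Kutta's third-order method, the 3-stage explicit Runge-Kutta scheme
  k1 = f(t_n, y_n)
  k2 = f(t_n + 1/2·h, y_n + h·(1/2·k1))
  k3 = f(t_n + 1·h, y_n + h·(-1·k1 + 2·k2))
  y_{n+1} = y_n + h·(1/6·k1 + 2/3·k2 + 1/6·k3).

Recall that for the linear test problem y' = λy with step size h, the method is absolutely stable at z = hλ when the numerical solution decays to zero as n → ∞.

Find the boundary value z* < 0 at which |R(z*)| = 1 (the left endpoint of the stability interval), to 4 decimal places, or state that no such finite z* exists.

Set f=λy, z=hλ:
  order 3, 3-stage ⇒ R(z)=1+z+z^2/2+z^3/6
  (e.g. R(-1.38)=0.13419, |R|=0.13419)

Boundary: |R(x)|=1, x<0.
x=-1.38: |R|=0.1342
|R(-2.83)|=1.6031 |R(-2.63)|=1.2035 |R(-1.08)|=0.2932
Bisect:
  x_lo=-2.8839 |R|=1.7231  x_hi=-0.2151 |R|=0.8064
  mid=-1.54952 |R|=0.03091 →hi
  mid=-2.21674 |R|=0.57525 →hi
  mid=-2.55034 |R|=1.06289 →lo
  mid=-2.38354 |R|=0.79983 →hi
  mid=-2.46694 |R|=0.92626 →hi
  mid=-2.50864 |R|=0.99327 →hi
  mid=-2.52949 |R|=1.02775 →lo
  mid=-2.51907 |R|=1.01042 →lo
  ...
  [-2.51288,-2.51271] ⇒ x*=-2.5127
Interval (-2.5127, 0).

z* = -2.5127.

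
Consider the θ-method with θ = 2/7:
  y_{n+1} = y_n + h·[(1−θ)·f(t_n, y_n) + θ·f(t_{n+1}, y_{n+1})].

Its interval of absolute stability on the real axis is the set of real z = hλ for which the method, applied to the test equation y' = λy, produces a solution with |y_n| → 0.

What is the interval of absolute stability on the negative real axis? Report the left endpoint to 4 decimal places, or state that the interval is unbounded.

Test eqn y'=λy, z=hλ:
  y_{n+1} = y_n + z·[5/7·y_n + 2/7·y_{n+1}] ⇒ (1 − 2/7z)y_{n+1} = (1 + 5/7z)y_n
  R(z) = (1 + 5/7z)/(1 − 2/7z).

Solve |R(x)|<1 on ℝ⁻.
x=-0.33: |R|=0.6984
R=−1: 1+5/7x = −1+2/7x ⇒ -3/7x=2 ⇒ x=2/(-3/7)=-4.6667
Confirm numerically:
  x=-4.356: |R|=0.94068 <1
  x=-3.246: |R|=0.68411 <1
  x=-3.197: |R|=0.67082 <1
  x=-2.723: |R|=0.53150 <1
  x=-5.097: |R|=1.07508 >1
  x=-4.971: |R|=1.05389 >1
  x=-4.708: |R|=1.00755 >1
Stable set (-4.6667, 0).

z∈(-4.6667,0).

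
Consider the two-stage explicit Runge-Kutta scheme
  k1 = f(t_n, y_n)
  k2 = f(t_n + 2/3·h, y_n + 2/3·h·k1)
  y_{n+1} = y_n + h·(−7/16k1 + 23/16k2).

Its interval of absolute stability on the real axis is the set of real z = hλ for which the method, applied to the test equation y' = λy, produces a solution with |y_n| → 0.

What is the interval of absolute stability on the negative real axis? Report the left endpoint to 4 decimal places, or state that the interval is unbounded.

z∈(-1.0435,0).

Test eqn y'=λy, z=hλ:
  k1=λy_n ⇒ h·k1=z·y_n;  k2=λ(1+2/3z)y_n ⇒ h·k2=z(1+2/3z)y_n
  y_{n+1}/y_n = 1 − 7/16z + 23/16z(1+2/3z) = 1 + z + 23/24z²
  R(z) = 1 + z + 23/24z².

Need |R(x)|<1, x<0.
x=-0.63: |R|=0.7504
R=1: x+23/24x²=0 ⇒ x=−24/23=-1.0435; min R=1−1/(4·23/24)=0.7391>−1
Confirm numerically:
  x=-0.985: |R|=0.94480 <1
  x=-0.972: |R|=0.93342 <1
  x=-0.828: |R|=0.82902 <1
  x=-0.480: |R|=0.74080 <1
  x=-1.634: |R|=1.92471 >1
  x=-1.187: |R|=1.16326 >1
  x=-1.154: |R|=1.12223 >1
Interval (-1.0435, 0).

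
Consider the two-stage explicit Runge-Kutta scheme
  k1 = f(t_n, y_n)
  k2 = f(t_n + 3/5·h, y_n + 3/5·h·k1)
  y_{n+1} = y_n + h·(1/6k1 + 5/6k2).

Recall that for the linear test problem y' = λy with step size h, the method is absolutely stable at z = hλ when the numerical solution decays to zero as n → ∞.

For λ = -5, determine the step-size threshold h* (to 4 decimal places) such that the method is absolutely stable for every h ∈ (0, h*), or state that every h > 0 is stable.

With y'=λy (z=hλ):
  k1=λy_n ⇒ h·k1=z·y_n;  k2=λ(1+3/5z)y_n ⇒ h·k2=z(1+3/5z)y_n
  y_{n+1}/y_n = 1 + 1/6z + 5/6z(1+3/5z) = 1 + z + 1/2z²
  so R(z) = 1 + z + 1/2z².

Find x<0 with |R(x)|<1.
x=-0.54: |R|=0.6058
R=1: x+1/2x²=0 ⇒ x=−2=-2.0000; min R=1−1/(4·1/2)=0.5000>−1
Confirm numerically:
  x=-1.975: |R|=0.97531 <1
  x=-1.376: |R|=0.57069 <1
  x=-0.900: |R|=0.50500 <1
  x=-2.227: |R|=1.25276 >1
  x=-2.175: |R|=1.19031 >1
Interval (-2.0000, 0).

(-2.0000,0); λ=-5 ⇒ h* = (2)/5 = 0.4000.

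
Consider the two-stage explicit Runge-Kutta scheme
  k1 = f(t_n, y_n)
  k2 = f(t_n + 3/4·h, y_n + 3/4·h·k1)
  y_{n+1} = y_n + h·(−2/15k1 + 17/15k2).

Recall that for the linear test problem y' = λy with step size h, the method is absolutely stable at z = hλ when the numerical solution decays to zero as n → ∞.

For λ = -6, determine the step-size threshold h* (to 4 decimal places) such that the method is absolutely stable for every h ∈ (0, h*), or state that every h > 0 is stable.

On y'=λy, z=hλ:
  k1=λy_n ⇒ h·k1=z·y_n;  k2=λ(1+3/4z)y_n ⇒ h·k2=z(1+3/4z)y_n
  y_{n+1}/y_n = 1 − 2/15z + 17/15z(1+3/4z) = 1 + z + 17/20z²
  ⇒ R(z) = 1 + z + 17/20z².

Solve |R(x)|<1 on ℝ⁻.
x=-1.33: |R|=1.1736
R=1: x+17/20x²=0 ⇒ x=−20/17=-1.1765; min R=1−1/(4·17/20)=0.7059>−1
Confirm numerically:
  x=-0.912: |R|=0.79498 <1
  x=-0.761: |R|=0.73125 <1
  x=-0.525: |R|=0.70928 <1
  x=-1.631: |R|=1.63014 >1
  x=-1.598: |R|=1.57256 >1
Stable set (-1.1765, 0).

(-1.1765,0); λ=-6 ⇒ h* = (20/17)/6 = 0.1961.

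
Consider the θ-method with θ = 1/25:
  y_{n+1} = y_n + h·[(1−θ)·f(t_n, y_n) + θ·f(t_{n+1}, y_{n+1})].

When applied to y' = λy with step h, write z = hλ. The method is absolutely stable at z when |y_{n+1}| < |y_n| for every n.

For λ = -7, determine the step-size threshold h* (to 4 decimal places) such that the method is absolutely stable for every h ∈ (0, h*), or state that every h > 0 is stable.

On y'=λy, z=hλ:
  y_{n+1} = y_n + z·[24/25·y_n + 1/25·y_{n+1}] ⇒ (1 − 1/25z)y_{n+1} = (1 + 24/25z)y_n
  R(z) = (1 + 24/25z)/(1 − 1/25z).

Find x<0 with |R(x)|<1.
x=-1.57: |R|=0.4772
R=−1: 1+24/25x = −1+1/25x ⇒ -23/25x=2 ⇒ x=2/(-23/25)=-2.1739
Confirm numerically:
  x=-2.093: |R|=0.93131 <1
  x=-1.470: |R|=0.38836 <1
  x=-1.367: |R|=0.29613 <1
  x=-2.449: |R|=1.23050 >1
  x=-2.393: |R|=1.18395 >1
  x=-2.259: |R|=1.07179 >1
Interval (-2.1739, 0).

(-2.1739,0); λ=-7 ⇒ h* = (50/23)/7 = 0.3106.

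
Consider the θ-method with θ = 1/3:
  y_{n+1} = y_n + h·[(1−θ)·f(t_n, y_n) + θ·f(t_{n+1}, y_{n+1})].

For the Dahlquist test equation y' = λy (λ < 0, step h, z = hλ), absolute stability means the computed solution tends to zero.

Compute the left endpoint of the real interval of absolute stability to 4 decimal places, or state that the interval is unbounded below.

With y'=λy (z=hλ):
  y_{n+1} = y_n + z·[2/3·y_n + 1/3·y_{n+1}] ⇒ (1 − 1/3z)y_{n+1} = (1 + 2/3z)y_n
  ⇒ R(z) = (1 + 2/3z)/(1 − 1/3z).

Need |R(x)|<1, x<0.
x=-1.45: |R|=0.0225
R=−1: 1+2/3x = −1+1/3x ⇒ -1/3x=2 ⇒ x=2/(-1/3)=-6.0000
Confirm numerically:
  x=-4.833: |R|=0.85101 <1
  x=-4.162: |R|=0.74337 <1
  x=-2.667: |R|=0.41186 <1
  x=-6.501: |R|=1.05273 >1
  x=-6.396: |R|=1.04215 >1
  x=-6.187: |R|=1.02035 >1
So |R|<1 on (-6.0000, 0).

z* = -6.0000.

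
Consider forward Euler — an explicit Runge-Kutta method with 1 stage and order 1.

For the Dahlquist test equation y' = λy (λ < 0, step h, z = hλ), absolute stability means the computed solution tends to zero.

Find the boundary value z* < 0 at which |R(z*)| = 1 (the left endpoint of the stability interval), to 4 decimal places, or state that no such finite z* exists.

Test eqn y'=λy, z=hλ:
  order 1, 1-stage ⇒ R(z)=1+z
  (e.g. R(-1.78)=-0.78000, |R|=0.78000)

Need |R(x)|<1, x<0.
x=-1.78: |R|=0.7800
|R(-2.01)|=1.0100 |R(-1.52)|=0.5200 |R(-1.25)|=0.2500
Bisect:
  x_lo=-2.5870 |R|=1.5870  x_hi=-0.2793 |R|=0.7207
  mid=-1.43315 |R|=0.43315 →hi
  mid=-2.01009 |R|=1.01009 →lo
  mid=-1.72162 |R|=0.72162 →hi
  mid=-1.86585 |R|=0.86585 →hi
  mid=-1.93797 |R|=0.93797 →hi
  mid=-1.97403 |R|=0.97403 →hi
  mid=-1.99206 |R|=0.99206 →hi
  ...
  [-2.00009,-1.99995] ⇒ x*=-2.0000
Stable set (-2.0000, 0).

left endpoint -2.0000.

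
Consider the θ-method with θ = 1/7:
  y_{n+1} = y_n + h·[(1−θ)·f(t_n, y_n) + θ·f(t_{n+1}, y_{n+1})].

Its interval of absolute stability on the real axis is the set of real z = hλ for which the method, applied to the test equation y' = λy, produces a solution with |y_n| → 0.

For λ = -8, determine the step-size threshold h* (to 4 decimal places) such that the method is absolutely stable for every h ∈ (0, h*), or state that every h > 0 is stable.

(-2.8000,0); λ=-8 ⇒ h* = (14/5)/8 = 0.3500.

Set f=λy, z=hλ:
  y_{n+1} = y_n + z·[6/7·y_n + 1/7·y_{n+1}] ⇒ (1 − 1/7z)y_{n+1} = (1 + 6/7z)y_n
  so R(z) = (1 + 6/7z)/(1 − 1/7z).

Boundary: |R(x)|=1, x<0.
x=-0.66: |R|=0.3969
R=−1: 1+6/7x = −1+1/7x ⇒ -5/7x=2 ⇒ x=2/(-5/7)=-2.8000
Confirm numerically:
  x=-2.750: |R|=0.97436 <1
  x=-2.718: |R|=0.95781 <1
  x=-2.093: |R|=0.61124 <1
  x=-3.023: |R|=1.11124 >1
  x=-2.908: |R|=1.05450 >1
Stable set (-2.8000, 0).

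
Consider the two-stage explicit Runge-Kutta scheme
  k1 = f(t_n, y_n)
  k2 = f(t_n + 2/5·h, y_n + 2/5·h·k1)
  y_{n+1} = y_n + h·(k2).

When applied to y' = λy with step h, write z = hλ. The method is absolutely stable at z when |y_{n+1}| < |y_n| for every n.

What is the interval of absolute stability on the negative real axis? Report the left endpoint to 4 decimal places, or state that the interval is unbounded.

z∈(-2.5000,0).

Test eqn y'=λy, z=hλ:
  k1=λy_n ⇒ h·k1=z·y_n;  k2=λ(1+2/5z)y_n ⇒ h·k2=z(1+2/5z)y_n
  y_{n+1}/y_n = 1 + z(1+2/5z) = 1 + z + 2/5z²
  Hence R(z) = 1 + z + 2/5z².

Boundary: |R(x)|=1, x<0.
x=-0.63: |R|=0.5288
R=1: x+2/5x²=0 ⇒ x=−5/2=-2.5000; min R=1−1/(4·2/5)=0.3750>−1
Confirm numerically:
  x=-2.154: |R|=0.70189 <1
  x=-2.111: |R|=0.67153 <1
  x=-1.331: |R|=0.37762 <1
  x=-1.264: |R|=0.37508 <1
  x=-2.950: |R|=1.53100 >1
  x=-2.830: |R|=1.37356 >1
Stable set (-2.5000, 0).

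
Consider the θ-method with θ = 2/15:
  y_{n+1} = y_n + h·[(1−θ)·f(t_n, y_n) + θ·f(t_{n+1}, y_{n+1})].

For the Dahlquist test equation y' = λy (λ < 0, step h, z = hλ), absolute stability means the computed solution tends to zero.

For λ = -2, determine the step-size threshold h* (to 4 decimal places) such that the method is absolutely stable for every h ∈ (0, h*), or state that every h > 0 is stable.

With y'=λy (z=hλ):
  y_{n+1} = y_n + z·[13/15·y_n + 2/15·y_{n+1}] ⇒ (1 − 2/15z)y_{n+1} = (1 + 13/15z)y_n
  R(z) = (1 + 13/15z)/(1 − 2/15z).

Boundary: |R(x)|=1, x<0.
x=-0.69: |R|=0.3681
R=−1: 1+13/15x = −1+2/15x ⇒ -11/15x=2 ⇒ x=2/(-11/15)=-2.7273
Confirm numerically:
  x=-2.546: |R|=0.90076 <1
  x=-2.244: |R|=0.72722 <1
  x=-1.391: |R|=0.17338 <1
  x=-1.122: |R|=0.02401 <1
  x=-3.107: |R|=1.19690 >1
  x=-2.938: |R|=1.11104 >1
Stable set (-2.7273, 0).

(-2.7273,0); λ=-2 ⇒ h* = (30/11)/2 = 1.3636.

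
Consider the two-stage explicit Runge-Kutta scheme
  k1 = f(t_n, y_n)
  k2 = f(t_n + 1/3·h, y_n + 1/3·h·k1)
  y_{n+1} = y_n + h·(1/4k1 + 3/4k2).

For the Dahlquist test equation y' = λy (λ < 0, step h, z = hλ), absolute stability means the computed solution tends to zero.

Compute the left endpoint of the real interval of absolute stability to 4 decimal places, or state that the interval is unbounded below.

On y'=λy, z=hλ:
  k1=λy_n ⇒ h·k1=z·y_n;  k2=λ(1+1/3z)y_n ⇒ h·k2=z(1+1/3z)y_n
  y_{n+1}/y_n = 1 + 1/4z + 3/4z(1+1/3z) = 1 + z + 1/4z²
  so R(z) = 1 + z + 1/4z².

Find x<0 with |R(x)|<1.
x=-0.63: |R|=0.4692
R=1: x+1/4x²=0 ⇒ x=−4=-4.0000; min R=1−1/(4·1/4)=0.0000>−1
Confirm numerically:
  x=-3.490: |R|=0.55503 <1
  x=-3.299: |R|=0.42185 <1
  x=-1.912: |R|=0.00194 <1
  x=-1.798: |R|=0.01020 <1
  x=-4.474: |R|=1.53017 >1
  x=-4.132: |R|=1.13636 >1
Interval (-4.0000, 0).

z* = -4.0000.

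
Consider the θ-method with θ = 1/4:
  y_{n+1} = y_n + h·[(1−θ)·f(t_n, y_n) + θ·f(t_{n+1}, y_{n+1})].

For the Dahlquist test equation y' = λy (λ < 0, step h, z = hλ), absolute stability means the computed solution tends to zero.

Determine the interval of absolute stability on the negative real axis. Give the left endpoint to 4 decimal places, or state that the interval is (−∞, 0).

Test eqn y'=λy, z=hλ:
  y_{n+1} = y_n + z·[3/4·y_n + 1/4·y_{n+1}] ⇒ (1 − 1/4z)y_{n+1} = (1 + 3/4z)y_n
  ⇒ R(z) = (1 + 3/4z)/(1 − 1/4z).

Find x<0 with |R(x)|<1.
x=-1.54: |R|=0.1119
R=−1: 1+3/4x = −1+1/4x ⇒ -1/2x=2 ⇒ x=2/(-1/2)=-4.0000
Confirm numerically:
  x=-3.693: |R|=0.92019 <1
  x=-3.335: |R|=0.81868 <1
  x=-2.444: |R|=0.51707 <1
  x=-4.242: |R|=1.05872 >1
  x=-4.205: |R|=1.04997 >1
Stable set (-4.0000, 0).

(-4.0000, 0).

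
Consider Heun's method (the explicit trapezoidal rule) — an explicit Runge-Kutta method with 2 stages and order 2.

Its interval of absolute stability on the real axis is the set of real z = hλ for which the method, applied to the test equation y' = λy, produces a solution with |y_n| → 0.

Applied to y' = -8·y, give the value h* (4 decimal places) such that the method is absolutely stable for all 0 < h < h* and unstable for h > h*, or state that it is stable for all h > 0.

Test eqn y'=λy, z=hλ:
  order 2, 2-stage ⇒ R(z)=1+z+z^2/2
  (e.g. R(-0.66)=0.55780, |R|=0.55780)

Find x<0 with |R(x)|<1.
x=-0.66: |R|=0.5578
|R(-2.4)|=1.4800 |R(-2.33)|=1.3845 |R(-2.26)|=1.2938
Bisect:
  x_lo=-2.7544 |R|=2.0389  x_hi=-0.3190 |R|=0.7319
  mid=-1.53670 |R|=0.64402 →hi
  mid=-2.14552 |R|=1.15611 →lo
  mid=-1.84111 |R|=0.85373 →hi
  mid=-1.99332 |R|=0.99334 →hi
  mid=-2.06942 |R|=1.07183 →lo
  mid=-2.03137 |R|=1.03186 →lo
  mid=-2.01234 |R|=1.01242 →lo
  mid=-2.00283 |R|=1.00283 →lo
  mid=-1.99807 |R|=0.99807 →hi
  mid=-2.00045 |R|=1.00045 →lo
  ...
  [-2.00001,-1.99986] ⇒ x*=-2.0000
Interval (-2.0000, 0).

(-2.0000,0); λ=-8 ⇒ h* = 0.2500.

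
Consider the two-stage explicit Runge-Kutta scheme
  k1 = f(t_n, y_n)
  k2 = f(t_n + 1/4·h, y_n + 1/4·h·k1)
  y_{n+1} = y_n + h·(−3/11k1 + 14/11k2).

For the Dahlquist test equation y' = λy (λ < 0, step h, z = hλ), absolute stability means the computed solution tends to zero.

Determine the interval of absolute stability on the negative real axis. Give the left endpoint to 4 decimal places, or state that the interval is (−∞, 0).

(-3.1429, 0).

Test eqn y'=λy, z=hλ:
  k1=λy_n ⇒ h·k1=z·y_n;  k2=λ(1+1/4z)y_n ⇒ h·k2=z(1+1/4z)y_n
  y_{n+1}/y_n = 1 − 3/11z + 14/11z(1+1/4z) = 1 + z + 7/22z²
  so R(z) = 1 + z + 7/22z².

Solve |R(x)|<1 on ℝ⁻.
x=-0.43: |R|=0.6288
R=1: x+7/22x²=0 ⇒ x=−22/7=-3.1429; min R=1−1/(4·7/22)=0.2143>−1
Confirm numerically:
  x=-2.762: |R|=0.66530 <1
  x=-2.760: |R|=0.66378 <1
  x=-2.538: |R|=0.51155 <1
  x=-3.741: |R|=1.71198 >1
  x=-3.726: |R|=1.69134 >1
So |R|<1 on (-3.1429, 0).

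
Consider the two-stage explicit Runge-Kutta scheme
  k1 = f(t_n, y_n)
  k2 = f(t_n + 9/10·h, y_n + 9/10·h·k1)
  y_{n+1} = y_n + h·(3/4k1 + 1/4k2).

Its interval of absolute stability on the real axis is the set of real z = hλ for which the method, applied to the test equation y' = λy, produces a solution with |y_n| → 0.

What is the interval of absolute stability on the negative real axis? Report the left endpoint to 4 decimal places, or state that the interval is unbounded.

Set f=λy, z=hλ:
  k1=λy_n ⇒ h·k1=z·y_n;  k2=λ(1+9/10z)y_n ⇒ h·k2=z(1+9/10z)y_n
  y_{n+1}/y_n = 1 + 3/4z + 1/4z(1+9/10z) = 1 + z + 9/40z²
  ⇒ R(z) = 1 + z + 9/40z².

Boundary: |R(x)|=1, x<0.
x=-1.54: |R|=0.0064
R=1: x+9/40x²=0 ⇒ x=−40/9=-4.4444; min R=1−1/(4·9/40)=-0.1111>−1
Confirm numerically:
  x=-4.375: |R|=0.93164 <1
  x=-3.426: |R|=0.21493 <1
  x=-2.879: |R|=0.01406 <1
  x=-2.572: |R|=0.08358 <1
  x=-4.955: |R|=1.56921 >1
  x=-4.610: |R|=1.17172 >1
  x=-4.599: |R|=1.15993 >1
Stable set (-4.4444, 0).

(-4.4444, 0).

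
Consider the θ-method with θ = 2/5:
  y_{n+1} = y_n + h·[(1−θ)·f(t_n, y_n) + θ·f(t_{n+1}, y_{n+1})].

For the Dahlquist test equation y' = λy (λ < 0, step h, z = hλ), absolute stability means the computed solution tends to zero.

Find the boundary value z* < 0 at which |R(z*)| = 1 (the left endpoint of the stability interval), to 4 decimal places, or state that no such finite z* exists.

z* = -10.0000.

With y'=λy (z=hλ):
  y_{n+1} = y_n + z·[3/5·y_n + 2/5·y_{n+1}] ⇒ (1 − 2/5z)y_{n+1} = (1 + 3/5z)y_n
  Hence R(z) = (1 + 3/5z)/(1 − 2/5z).

Solve |R(x)|<1 on ℝ⁻.
x=-1.68: |R|=0.0048
R=−1: 1+3/5x = −1+2/5x ⇒ -1/5x=2 ⇒ x=2/(-1/5)=-10.0000
Confirm numerically:
  x=-6.210: |R|=0.78243 <1
  x=-5.112: |R|=0.67893 <1
  x=-4.891: |R|=0.65438 <1
  x=-10.545: |R|=1.02089 >1
  x=-10.431: |R|=1.01667 >1
  x=-10.204: |R|=1.00803 >1
Stable set (-10.0000, 0).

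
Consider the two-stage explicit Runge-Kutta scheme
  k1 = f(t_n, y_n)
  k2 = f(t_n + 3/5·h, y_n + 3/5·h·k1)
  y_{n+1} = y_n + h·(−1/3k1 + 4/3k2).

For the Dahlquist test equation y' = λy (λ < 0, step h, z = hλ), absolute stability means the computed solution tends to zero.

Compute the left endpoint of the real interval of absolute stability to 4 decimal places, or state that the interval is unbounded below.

z* = -1.2500.

With y'=λy (z=hλ):
  k1=λy_n ⇒ h·k1=z·y_n;  k2=λ(1+3/5z)y_n ⇒ h·k2=z(1+3/5z)y_n
  y_{n+1}/y_n = 1 − 1/3z + 4/3z(1+3/5z) = 1 + z + 4/5z²
  so R(z) = 1 + z + 4/5z².

Solve |R(x)|<1 on ℝ⁻.
x=-1.78: |R|=1.7547
R=1: x+4/5x²=0 ⇒ x=−5/4=-1.2500; min R=1−1/(4·4/5)=0.6875>−1
Confirm numerically:
  x=-0.954: |R|=0.77409 <1
  x=-0.778: |R|=0.70623 <1
  x=-0.545: |R|=0.69262 <1
  x=-1.681: |R|=1.57961 >1
  x=-1.645: |R|=1.51982 >1
  x=-1.400: |R|=1.16800 >1
So |R|<1 on (-1.2500, 0).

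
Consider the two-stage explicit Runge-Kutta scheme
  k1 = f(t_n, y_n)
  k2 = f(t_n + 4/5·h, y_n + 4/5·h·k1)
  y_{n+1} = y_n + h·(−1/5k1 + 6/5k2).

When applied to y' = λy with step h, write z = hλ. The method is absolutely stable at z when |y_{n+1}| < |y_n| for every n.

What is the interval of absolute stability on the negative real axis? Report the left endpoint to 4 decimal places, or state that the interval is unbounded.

Set f=λy, z=hλ:
  k1=λy_n ⇒ h·k1=z·y_n;  k2=λ(1+4/5z)y_n ⇒ h·k2=z(1+4/5z)y_n
  y_{n+1}/y_n = 1 − 1/5z + 6/5z(1+4/5z) = 1 + z + 24/25z²
  R(z) = 1 + z + 24/25z².

Solve |R(x)|<1 on ℝ⁻.
x=-0.99: |R|=0.9509
R=1: x+24/25x²=0 ⇒ x=−25/24=-1.0417; min R=1−1/(4·24/25)=0.7396>−1
Confirm numerically:
  x=-0.980: |R|=0.94198 <1
  x=-0.726: |R|=0.77999 <1
  x=-0.718: |R|=0.77690 <1
  x=-1.609: |R|=1.87633 >1
  x=-1.135: |R|=1.10170 >1
Stable set (-1.0417, 0).

z∈(-1.0417,0).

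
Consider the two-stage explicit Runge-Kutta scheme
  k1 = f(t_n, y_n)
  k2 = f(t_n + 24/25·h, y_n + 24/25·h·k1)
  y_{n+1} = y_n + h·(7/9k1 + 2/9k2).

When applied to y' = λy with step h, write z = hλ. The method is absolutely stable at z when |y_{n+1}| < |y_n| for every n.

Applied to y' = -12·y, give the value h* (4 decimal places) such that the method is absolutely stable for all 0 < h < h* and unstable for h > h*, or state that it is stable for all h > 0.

(-4.6875,0); λ=-12 ⇒ h* = (75/16)/12 = 0.3906.

Set f=λy, z=hλ:
  k1=λy_n ⇒ h·k1=z·y_n;  k2=λ(1+24/25z)y_n ⇒ h·k2=z(1+24/25z)y_n
  y_{n+1}/y_n = 1 + 7/9z + 2/9z(1+24/25z) = 1 + z + 16/75z²
  R(z) = 1 + z + 16/75z².

Boundary: |R(x)|=1, x<0.
x=-0.4: |R|=0.6341
R=1: x+16/75x²=0 ⇒ x=−75/16=-4.6875; min R=1−1/(4·16/75)=-0.1719>−1
Confirm numerically:
  x=-4.613: |R|=0.92668 <1
  x=-3.583: |R|=0.15575 <1
  x=-2.701: |R|=0.14465 <1
  x=-5.172: |R|=1.53458 >1
  x=-5.104: |R|=1.45351 >1
  x=-5.046: |R|=1.38592 >1
So |R|<1 on (-4.6875, 0).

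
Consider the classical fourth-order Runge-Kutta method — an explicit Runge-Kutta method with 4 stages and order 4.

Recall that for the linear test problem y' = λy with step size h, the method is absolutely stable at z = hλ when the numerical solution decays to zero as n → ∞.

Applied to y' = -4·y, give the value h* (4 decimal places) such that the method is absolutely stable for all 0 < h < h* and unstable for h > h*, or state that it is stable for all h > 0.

On y'=λy, z=hλ:
  order 4, 4-stage ⇒ R(z)=1+z+z^2/2+z^3/6+z^4/24
  (e.g. R(-1.7)=0.27417, |R|=0.27417)

Find x<0 with |R(x)|<1.
x=-1.7: |R|=0.2742
|R(-1.63)|=0.2708 |R(-1.49)|=0.2741 |R(-1.05)|=0.3590
Bisect:
  x_lo=-3.4249 |R|=2.4774  x_hi=-0.0643 |R|=0.9378
  mid=-1.74459 |R|=0.27821 →hi
  mid=-2.58475 |R|=0.73741 →hi
  mid=-3.00483 |R|=1.38469 →lo
  mid=-2.79479 |R|=1.01441 →lo
  mid=-2.68977 |R|=0.86528 →hi
  mid=-2.74228 |R|=0.93706 →hi
  mid=-2.76853 |R|=0.97502 →hi
  mid=-2.78166 |R|=0.99454 →hi
  ...
  [-2.78535,-2.78515] ⇒ x*=-2.7853
Stable set (-2.7853, 0).

(-2.7853,0); λ=-4 ⇒ h* = 0.6963.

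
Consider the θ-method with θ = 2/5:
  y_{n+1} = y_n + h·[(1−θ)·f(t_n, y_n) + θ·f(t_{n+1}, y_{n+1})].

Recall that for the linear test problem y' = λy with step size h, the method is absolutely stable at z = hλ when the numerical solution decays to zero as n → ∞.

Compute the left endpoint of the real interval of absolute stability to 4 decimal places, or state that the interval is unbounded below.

left endpoint -10.0000.

On y'=λy, z=hλ:
  y_{n+1} = y_n + z·[3/5·y_n + 2/5·y_{n+1}] ⇒ (1 − 2/5z)y_{n+1} = (1 + 3/5z)y_n
  ⇒ R(z) = (1 + 3/5z)/(1 − 2/5z).

Find x<0 with |R(x)|<1.
x=-0.9: |R|=0.3382
R=−1: 1+3/5x = −1+2/5x ⇒ -1/5x=2 ⇒ x=2/(-1/5)=-10.0000
Confirm numerically:
  x=-8.577: |R|=0.93577 <1
  x=-7.456: |R|=0.87224 <1
  x=-6.223: |R|=0.78350 <1
  x=-6.115: |R|=0.77452 <1
  x=-10.508: |R|=1.01953 >1
  x=-10.264: |R|=1.01034 >1
  x=-10.197: |R|=1.00776 >1
So |R|<1 on (-10.0000, 0).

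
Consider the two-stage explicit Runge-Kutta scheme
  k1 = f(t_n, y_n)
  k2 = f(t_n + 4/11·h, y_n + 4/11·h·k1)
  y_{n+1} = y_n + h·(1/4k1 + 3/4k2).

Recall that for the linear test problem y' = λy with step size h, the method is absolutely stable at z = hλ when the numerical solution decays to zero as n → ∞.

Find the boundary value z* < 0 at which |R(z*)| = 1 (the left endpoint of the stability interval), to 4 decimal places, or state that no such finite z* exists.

z* = -3.6667.

On y'=λy, z=hλ:
  k1=λy_n ⇒ h·k1=z·y_n;  k2=λ(1+4/11z)y_n ⇒ h·k2=z(1+4/11z)y_n
  y_{n+1}/y_n = 1 + 1/4z + 3/4z(1+4/11z) = 1 + z + 3/11z²
  R(z) = 1 + z + 3/11z².

Boundary: |R(x)|=1, x<0.
x=-1.11: |R|=0.2260
R=1: x+3/11x²=0 ⇒ x=−11/3=-3.6667; min R=1−1/(4·3/11)=0.0833>−1
Confirm numerically:
  x=-3.099: |R|=0.52022 <1
  x=-2.698: |R|=0.28724 <1
  x=-2.641: |R|=0.26124 <1
  x=-4.223: |R|=1.64074 >1
  x=-4.158: |R|=1.55717 >1
  x=-4.062: |R|=1.43796 >1
Interval (-3.6667, 0).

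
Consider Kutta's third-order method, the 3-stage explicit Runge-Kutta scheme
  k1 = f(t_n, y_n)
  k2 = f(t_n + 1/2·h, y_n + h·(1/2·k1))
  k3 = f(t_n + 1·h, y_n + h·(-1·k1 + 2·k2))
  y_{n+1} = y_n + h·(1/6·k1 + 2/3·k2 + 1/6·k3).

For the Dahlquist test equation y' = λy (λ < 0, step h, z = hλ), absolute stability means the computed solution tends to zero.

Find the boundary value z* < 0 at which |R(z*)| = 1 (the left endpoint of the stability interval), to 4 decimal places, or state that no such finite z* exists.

Test eqn y'=λy, z=hλ:
  order 3, 3-stage ⇒ R(z)=1+z+z^2/2+z^3/6
  (e.g. R(-1.64)=-0.03036, |R|=0.03036)

Boundary: |R(x)|=1, x<0.
x=-1.64: |R|=0.0304
|R(-2.33)|=0.7238 |R(-1.88)|=0.2202 |R(-0.81)|=0.4295
Bisect:
  x_lo=-3.2130 |R|=2.5793  x_hi=-0.1939 |R|=0.8237
  mid=-1.70343 |R|=0.07639 →hi
  mid=-2.45819 |R|=0.91253 →hi
  mid=-2.83557 |R|=1.61523 →lo
  mid=-2.64688 |R|=1.23456 →lo
  mid=-2.55254 |R|=1.06663 →lo
  mid=-2.50536 |R|=0.98790 →hi
  mid=-2.52895 |R|=1.02684 →lo
  mid=-2.51716 |R|=1.00727 →lo
  mid=-2.51126 |R|=0.99756 →hi
  ...
  [-2.51292,-2.51273] ⇒ x*=-2.5127
Stable set (-2.5127, 0).

z* = -2.5127.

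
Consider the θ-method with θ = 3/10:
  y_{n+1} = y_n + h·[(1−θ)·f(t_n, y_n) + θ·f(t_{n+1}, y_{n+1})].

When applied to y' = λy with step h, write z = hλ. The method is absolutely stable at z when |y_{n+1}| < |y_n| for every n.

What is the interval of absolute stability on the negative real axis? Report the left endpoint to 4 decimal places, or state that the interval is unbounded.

(-5.0000, 0).

Set f=λy, z=hλ:
  y_{n+1} = y_n + z·[7/10·y_n + 3/10·y_{n+1}] ⇒ (1 − 3/10z)y_{n+1} = (1 + 7/10z)y_n
  so R(z) = (1 + 7/10z)/(1 − 3/10z).

Find x<0 with |R(x)|<1.
x=-1.47: |R|=0.0201
R=−1: 1+7/10x = −1+3/10x ⇒ -2/5x=2 ⇒ x=2/(-2/5)=-5.0000
Confirm numerically:
  x=-3.943: |R|=0.80631 <1
  x=-3.248: |R|=0.64506 <1
  x=-3.059: |R|=0.59514 <1
  x=-5.352: |R|=1.05404 >1
  x=-5.159: |R|=1.02496 >1
Stable set (-5.0000, 0).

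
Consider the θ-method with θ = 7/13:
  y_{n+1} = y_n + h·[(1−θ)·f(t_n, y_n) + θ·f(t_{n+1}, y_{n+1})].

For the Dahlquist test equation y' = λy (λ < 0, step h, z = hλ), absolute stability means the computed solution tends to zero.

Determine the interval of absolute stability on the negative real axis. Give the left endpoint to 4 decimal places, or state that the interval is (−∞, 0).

On y'=λy, z=hλ:
  y_{n+1} = y_n + z·[6/13·y_n + 7/13·y_{n+1}] ⇒ (1 − 7/13z)y_{n+1} = (1 + 6/13z)y_n
  R(z) = (1 + 6/13z)/(1 − 7/13z).

Solve |R(x)|<1 on ℝ⁻.
x=-0.69: |R|=0.4969
x=-2: |R|=0.0370
x=-10: |R|=0.5663
x=-100: |R|=0.8233
θ=7/13≥1/2 ⇒ |1+6/13x|<|1−7/13x| ∀x<0 ⇒ stable on all of ℝ⁻.

(−∞, 0) — no finite endpoint.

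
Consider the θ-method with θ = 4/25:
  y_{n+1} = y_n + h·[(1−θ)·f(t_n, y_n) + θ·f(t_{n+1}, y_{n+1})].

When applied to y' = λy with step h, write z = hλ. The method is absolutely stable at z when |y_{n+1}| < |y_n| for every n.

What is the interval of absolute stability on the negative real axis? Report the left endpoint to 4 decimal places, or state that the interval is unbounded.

z∈(-2.9412,0).

Test eqn y'=λy, z=hλ:
  y_{n+1} = y_n + z·[21/25·y_n + 4/25·y_{n+1}] ⇒ (1 − 4/25z)y_{n+1} = (1 + 21/25z)y_n
  so R(z) = (1 + 21/25z)/(1 − 4/25z).

Boundary: |R(x)|=1, x<0.
x=-0.9: |R|=0.2133
R=−1: 1+21/25x = −1+4/25x ⇒ -17/25x=2 ⇒ x=2/(-17/25)=-2.9412
Confirm numerically:
  x=-2.889: |R|=0.97574 <1
  x=-2.756: |R|=0.91261 <1
  x=-1.928: |R|=0.47347 <1
  x=-1.230: |R|=0.02774 <1
  x=-3.117: |R|=1.07977 >1
  x=-2.984: |R|=1.01971 >1
Interval (-2.9412, 0).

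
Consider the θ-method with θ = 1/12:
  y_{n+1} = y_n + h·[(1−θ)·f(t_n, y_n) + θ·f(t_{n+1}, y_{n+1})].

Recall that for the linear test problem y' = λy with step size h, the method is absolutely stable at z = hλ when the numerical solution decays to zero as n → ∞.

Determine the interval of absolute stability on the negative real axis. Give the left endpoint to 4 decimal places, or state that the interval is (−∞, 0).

(-2.4000, 0).

With y'=λy (z=hλ):
  y_{n+1} = y_n + z·[11/12·y_n + 1/12·y_{n+1}] ⇒ (1 − 1/12z)y_{n+1} = (1 + 11/12z)y_n
  R(z) = (1 + 11/12z)/(1 − 1/12z).

Boundary: |R(x)|=1, x<0.
x=-0.88: |R|=0.1801
R=−1: 1+11/12x = −1+1/12x ⇒ -5/6x=2 ⇒ x=2/(-5/6)=-2.4000
Confirm numerically:
  x=-2.045: |R|=0.74724 <1
  x=-1.923: |R|=0.65740 <1
  x=-1.003: |R|=0.07437 <1
  x=-2.942: |R|=1.36274 >1
  x=-2.663: |R|=1.17936 >1
So |R|<1 on (-2.4000, 0).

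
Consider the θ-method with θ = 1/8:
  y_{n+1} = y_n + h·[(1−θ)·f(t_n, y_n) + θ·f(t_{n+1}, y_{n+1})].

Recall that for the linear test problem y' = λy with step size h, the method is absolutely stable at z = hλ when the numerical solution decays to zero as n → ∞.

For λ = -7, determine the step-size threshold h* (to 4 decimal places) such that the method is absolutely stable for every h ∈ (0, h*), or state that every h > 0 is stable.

With y'=λy (z=hλ):
  y_{n+1} = y_n + z·[7/8·y_n + 1/8·y_{n+1}] ⇒ (1 − 1/8z)y_{n+1} = (1 + 7/8z)y_n
  ⇒ R(z) = (1 + 7/8z)/(1 − 1/8z).

Boundary: |R(x)|=1, x<0.
x=-1.74: |R|=0.4292
R=−1: 1+7/8x = −1+1/8x ⇒ -3/4x=2 ⇒ x=2/(-3/4)=-2.6667
Confirm numerically:
  x=-1.699: |R|=0.40138 <1
  x=-1.477: |R|=0.24681 <1
  x=-1.138: |R|=0.00372 <1
  x=-3.248: |R|=1.31010 >1
  x=-3.105: |R|=1.23683 >1
  x=-3.042: |R|=1.20395 >1
Interval (-2.6667, 0).

(-2.6667,0); λ=-7 ⇒ h* = (8/3)/7 = 0.3810.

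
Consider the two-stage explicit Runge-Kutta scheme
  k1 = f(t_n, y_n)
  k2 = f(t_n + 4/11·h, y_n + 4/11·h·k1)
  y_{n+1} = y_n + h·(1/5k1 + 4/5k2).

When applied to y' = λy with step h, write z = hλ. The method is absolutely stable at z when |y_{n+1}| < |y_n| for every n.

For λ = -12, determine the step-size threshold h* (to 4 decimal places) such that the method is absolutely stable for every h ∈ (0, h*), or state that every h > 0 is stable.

(-3.4375,0); λ=-12 ⇒ h* = (55/16)/12 = 0.2865.

On y'=λy, z=hλ:
  k1=λy_n ⇒ h·k1=z·y_n;  k2=λ(1+4/11z)y_n ⇒ h·k2=z(1+4/11z)y_n
  y_{n+1}/y_n = 1 + 1/5z + 4/5z(1+4/11z) = 1 + z + 16/55z²
  ⇒ R(z) = 1 + z + 16/55z².

Find x<0 with |R(x)|<1.
x=-1.17: |R|=0.2282
R=1: x+16/55x²=0 ⇒ x=−55/16=-3.4375; min R=1−1/(4·16/55)=0.1406>−1
Confirm numerically:
  x=-3.404: |R|=0.96683 <1
  x=-2.930: |R|=0.56743 <1
  x=-2.424: |R|=0.28532 <1
  x=-2.274: |R|=0.23031 <1
  x=-3.816: |R|=1.42018 >1
  x=-3.586: |R|=1.15492 >1
  x=-3.475: |R|=1.03791 >1
So |R|<1 on (-3.4375, 0).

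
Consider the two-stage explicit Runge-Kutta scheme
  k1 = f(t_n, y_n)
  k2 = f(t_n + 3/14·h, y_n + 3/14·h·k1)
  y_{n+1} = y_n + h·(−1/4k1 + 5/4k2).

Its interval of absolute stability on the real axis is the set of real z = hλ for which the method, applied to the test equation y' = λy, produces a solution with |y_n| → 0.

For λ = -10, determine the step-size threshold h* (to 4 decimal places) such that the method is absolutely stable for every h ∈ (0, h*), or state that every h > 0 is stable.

Test eqn y'=λy, z=hλ:
  k1=λy_n ⇒ h·k1=z·y_n;  k2=λ(1+3/14z)y_n ⇒ h·k2=z(1+3/14z)y_n
  y_{n+1}/y_n = 1 − 1/4z + 5/4z(1+3/14z) = 1 + z + 15/56z²
  R(z) = 1 + z + 15/56z².

Need |R(x)|<1, x<0.
x=-0.44: |R|=0.6119
R=1: x+15/56x²=0 ⇒ x=−56/15=-3.7333; min R=1−1/(4·15/56)=0.0667>−1
Confirm numerically:
  x=-2.520: |R|=0.18100 <1
  x=-2.366: |R|=0.13345 <1
  x=-2.248: |R|=0.10562 <1
  x=-1.864: |R|=0.06667 <1
  x=-3.974: |R|=1.25618 >1
  x=-3.875: |R|=1.14704 >1
So |R|<1 on (-3.7333, 0).

(-3.7333,0); λ=-10 ⇒ h* = (56/15)/10 = 0.3733.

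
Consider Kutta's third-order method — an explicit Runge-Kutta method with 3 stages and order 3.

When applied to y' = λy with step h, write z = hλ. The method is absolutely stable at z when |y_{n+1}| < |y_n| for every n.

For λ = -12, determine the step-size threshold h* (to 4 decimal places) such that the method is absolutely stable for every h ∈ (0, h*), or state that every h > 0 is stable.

(-2.5127,0); λ=-12 ⇒ h* = 0.2094.

With y'=λy (z=hλ):
  order 3, 3-stage ⇒ R(z)=1+z+z^2/2+z^3/6
  (e.g. R(-0.63)=0.52678, |R|=0.52678)

Boundary: |R(x)|=1, x<0.
x=-0.63: |R|=0.5268
|R(-2.58)|=1.1141 |R(-1.34)|=0.1568 |R(-0.87)|=0.3987
Bisect:
  x_lo=-3.1664 |R|=2.4446  x_hi=-0.3626 |R|=0.6952
  mid=-1.76451 |R|=0.12339 →hi
  mid=-2.46547 |R|=0.92395 →hi
  mid=-2.81596 |R|=1.57272 →lo
  mid=-2.64071 |R|=1.22314 →lo
  mid=-2.55309 |R|=1.06758 →lo
  mid=-2.50928 |R|=0.99432 →hi
  mid=-2.53119 |R|=1.03058 →lo
  mid=-2.52024 |R|=1.01236 →lo
  mid=-2.51476 |R|=1.00332 →lo
  mid=-2.51202 |R|=0.99881 →hi
  ...
  [-2.51288,-2.51271] ⇒ x*=-2.5127
Interval (-2.5127, 0).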